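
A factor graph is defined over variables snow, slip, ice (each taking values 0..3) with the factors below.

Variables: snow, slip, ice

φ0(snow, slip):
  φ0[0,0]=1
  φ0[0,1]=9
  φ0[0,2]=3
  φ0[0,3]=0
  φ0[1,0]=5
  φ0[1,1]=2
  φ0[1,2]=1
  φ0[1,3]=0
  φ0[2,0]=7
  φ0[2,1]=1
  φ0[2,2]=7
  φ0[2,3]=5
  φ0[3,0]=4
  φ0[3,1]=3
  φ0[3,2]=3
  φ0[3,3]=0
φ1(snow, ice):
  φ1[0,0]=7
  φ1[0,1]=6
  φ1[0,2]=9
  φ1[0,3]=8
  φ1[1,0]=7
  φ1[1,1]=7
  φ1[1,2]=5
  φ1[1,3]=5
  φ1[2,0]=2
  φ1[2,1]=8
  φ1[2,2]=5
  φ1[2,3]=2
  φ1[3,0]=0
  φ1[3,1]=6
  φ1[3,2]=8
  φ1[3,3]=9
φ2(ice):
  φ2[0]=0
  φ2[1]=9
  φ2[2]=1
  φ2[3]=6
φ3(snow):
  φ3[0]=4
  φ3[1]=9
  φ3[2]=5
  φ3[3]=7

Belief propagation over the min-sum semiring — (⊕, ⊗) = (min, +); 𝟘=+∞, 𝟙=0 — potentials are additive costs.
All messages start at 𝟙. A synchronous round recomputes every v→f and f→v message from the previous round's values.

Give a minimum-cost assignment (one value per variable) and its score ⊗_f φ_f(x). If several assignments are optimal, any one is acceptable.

assignment: (snow=3, slip=3, ice=0); score = 7

init: all messages = 𝟙 over 4 values
r1 m[φ0→snow] = [0, 0, 1, 0]
r1 m[φ0→slip] = [1, 1, 1, 0]
r1 m[φ1→snow] = [6, 5, 2, 0]
r1 m[φ1→ice] = [0, 6, 5, 2]
r1 m[φ2→ice] = [0, 9, 1, 6]
r1 m[φ3→snow] = [4, 9, 5, 7]
r1 m[snow→φ0] = [0, 0, 0, 0]
r1 m[snow→φ1] = [0, 0, 0, 0]
r1 m[snow→φ3] = [0, 0, 0, 0]
r1 m[slip→φ0] = [0, 0, 0, 0]
r1 m[ice→φ1] = [0, 0, 0, 0]
r1 m[ice→φ2] = [0, 0, 0, 0]
r2 m[φ0→snow] = [0, 0, 1, 0]
r2 m[φ0→slip] = [1, 1, 1, 0]
r2 m[φ1→snow] = [6, 5, 2, 0]
r2 m[φ1→ice] = [0, 6, 5, 2]
r2 m[φ2→ice] = [0, 9, 1, 6]
r2 m[φ3→snow] = [4, 9, 5, 7]
r2 m[snow→φ0] = [10, 14, 7, 7]
r2 m[snow→φ1] = [4, 9, 6, 7]
r2 m[snow→φ3] = [6, 5, 3, 0]
r2 m[slip→φ0] = [0, 0, 0, 0]
r2 m[ice→φ1] = [0, 9, 1, 6]
r2 m[ice→φ2] = [0, 6, 5, 2]
r3 m[φ0→snow] = [0, 0, 1, 0]
r3 m[φ0→slip] = [11, 8, 10, 7]
r3 m[φ1→snow] = [7, 6, 2, 0]
r3 m[φ1→ice] = [7, 10, 11, 8]
r3 m[φ2→ice] = [0, 9, 1, 6]
r3 m[φ3→snow] = [4, 9, 5, 7]
r3 m[snow→φ0] = [10, 14, 7, 7]
r3 m[snow→φ1] = [4, 9, 6, 7]
r3 m[snow→φ3] = [6, 5, 3, 0]
r3 m[slip→φ0] = [0, 0, 0, 0]
r3 m[ice→φ1] = [0, 9, 1, 6]
r3 m[ice→φ2] = [0, 6, 5, 2]
r4 m[φ0→snow] = [0, 0, 1, 0]
r4 m[φ0→slip] = [11, 8, 10, 7]
r4 m[φ1→snow] = [7, 6, 2, 0]
r4 m[φ1→ice] = [7, 10, 11, 8]
r4 m[φ2→ice] = [0, 9, 1, 6]
r4 m[φ3→snow] = [4, 9, 5, 7]
r4 m[snow→φ0] = [11, 15, 7, 7]
r4 m[snow→φ1] = [4, 9, 6, 7]
r4 m[snow→φ3] = [7, 6, 3, 0]
r4 m[slip→φ0] = [0, 0, 0, 0]
r4 m[ice→φ1] = [0, 9, 1, 6]
r4 m[ice→φ2] = [7, 10, 11, 8]
r5 m[φ0→snow] = [0, 0, 1, 0]
r5 m[φ0→slip] = [11, 8, 10, 7]
r5 m[φ1→snow] = [7, 6, 2, 0]
r5 m[φ1→ice] = [7, 10, 11, 8]
r5 m[φ2→ice] = [0, 9, 1, 6]
r5 m[φ3→snow] = [4, 9, 5, 7]
r5 m[snow→φ0] = [11, 15, 7, 7]
r5 m[snow→φ1] = [4, 9, 6, 7]
r5 m[snow→φ3] = [7, 6, 3, 0]
r5 m[slip→φ0] = [0, 0, 0, 0]
r5 m[ice→φ1] = [0, 9, 1, 6]
r5 m[ice→φ2] = [7, 10, 11, 8]
fixed point reached at round 5
traceback from snow: (snow=3, slip=3, ice=0), score=7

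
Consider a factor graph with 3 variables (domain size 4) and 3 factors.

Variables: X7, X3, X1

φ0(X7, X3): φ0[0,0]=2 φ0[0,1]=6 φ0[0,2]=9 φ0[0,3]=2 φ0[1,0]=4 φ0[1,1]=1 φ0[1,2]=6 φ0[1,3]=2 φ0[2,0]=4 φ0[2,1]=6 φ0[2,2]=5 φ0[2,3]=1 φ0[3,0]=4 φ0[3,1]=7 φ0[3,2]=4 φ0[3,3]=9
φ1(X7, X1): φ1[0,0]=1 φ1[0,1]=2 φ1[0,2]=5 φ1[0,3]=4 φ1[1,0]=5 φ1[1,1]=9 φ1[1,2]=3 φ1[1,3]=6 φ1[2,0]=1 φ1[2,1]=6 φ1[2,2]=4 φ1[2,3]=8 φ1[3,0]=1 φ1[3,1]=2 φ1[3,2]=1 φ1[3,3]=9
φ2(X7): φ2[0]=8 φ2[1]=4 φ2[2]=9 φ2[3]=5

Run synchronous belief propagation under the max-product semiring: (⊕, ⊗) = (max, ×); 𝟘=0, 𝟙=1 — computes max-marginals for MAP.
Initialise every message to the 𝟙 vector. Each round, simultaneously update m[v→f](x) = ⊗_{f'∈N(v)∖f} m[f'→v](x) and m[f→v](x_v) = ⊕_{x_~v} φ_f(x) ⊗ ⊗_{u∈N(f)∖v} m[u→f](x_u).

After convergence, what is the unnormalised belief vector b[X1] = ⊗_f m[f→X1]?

b[X1] = [120, 324, 360, 432]

init: all messages = 𝟙 over 4 values
r1 m[φ0→X7] = [9, 6, 6, 9]
r1 m[φ0→X3] = [4, 7, 9, 9]
r1 m[φ1→X7] = [5, 9, 8, 9]
r1 m[φ1→X1] = [5, 9, 5, 9]
r1 m[φ2→X7] = [8, 4, 9, 5]
r1 m[X7→φ0] = [1, 1, 1, 1]
r1 m[X7→φ1] = [1, 1, 1, 1]
r1 m[X7→φ2] = [1, 1, 1, 1]
r1 m[X3→φ0] = [1, 1, 1, 1]
r1 m[X1→φ1] = [1, 1, 1, 1]
r2 m[φ0→X7] = [9, 6, 6, 9]
r2 m[φ0→X3] = [4, 7, 9, 9]
r2 m[φ1→X7] = [5, 9, 8, 9]
r2 m[φ1→X1] = [5, 9, 5, 9]
r2 m[φ2→X7] = [8, 4, 9, 5]
r2 m[X7→φ0] = [40, 36, 72, 45]
r2 m[X7→φ1] = [72, 24, 54, 45]
r2 m[X7→φ2] = [45, 54, 48, 81]
r2 m[X3→φ0] = [1, 1, 1, 1]
r2 m[X1→φ1] = [1, 1, 1, 1]
r3 m[φ0→X7] = [9, 6, 6, 9]
r3 m[φ0→X3] = [288, 432, 360, 405]
r3 m[φ1→X7] = [5, 9, 8, 9]
r3 m[φ1→X1] = [120, 324, 360, 432]
r3 m[φ2→X7] = [8, 4, 9, 5]
r3 m[X7→φ0] = [40, 36, 72, 45]
r3 m[X7→φ1] = [72, 24, 54, 45]
r3 m[X7→φ2] = [45, 54, 48, 81]
r3 m[X3→φ0] = [1, 1, 1, 1]
r3 m[X1→φ1] = [1, 1, 1, 1]
r4 m[φ0→X7] = [9, 6, 6, 9]
r4 m[φ0→X3] = [288, 432, 360, 405]
r4 m[φ1→X7] = [5, 9, 8, 9]
r4 m[φ1→X1] = [120, 324, 360, 432]
r4 m[φ2→X7] = [8, 4, 9, 5]
r4 m[X7→φ0] = [40, 36, 72, 45]
r4 m[X7→φ1] = [72, 24, 54, 45]
r4 m[X7→φ2] = [45, 54, 48, 81]
r4 m[X3→φ0] = [1, 1, 1, 1]
r4 m[X1→φ1] = [1, 1, 1, 1]
fixed point reached at round 4
b[X1] = ⊗ incoming = [120, 324, 360, 432]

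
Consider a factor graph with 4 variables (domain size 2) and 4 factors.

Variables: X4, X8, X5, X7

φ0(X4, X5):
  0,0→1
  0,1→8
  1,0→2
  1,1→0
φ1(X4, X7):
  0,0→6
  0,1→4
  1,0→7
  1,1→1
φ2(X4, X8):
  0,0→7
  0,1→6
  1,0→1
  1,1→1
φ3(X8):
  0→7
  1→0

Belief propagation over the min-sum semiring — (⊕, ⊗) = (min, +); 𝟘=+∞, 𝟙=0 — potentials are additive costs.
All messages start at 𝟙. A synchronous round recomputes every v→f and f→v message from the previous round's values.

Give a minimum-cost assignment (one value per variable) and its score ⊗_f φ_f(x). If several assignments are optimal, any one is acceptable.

assignment: (X4=1, X8=1, X5=1, X7=1); score = 2

init: all messages = 𝟙 over 2 values
r1 m[φ0→X4] = [1, 0]
r1 m[φ0→X5] = [1, 0]
r1 m[φ1→X4] = [4, 1]
r1 m[φ1→X7] = [6, 1]
r1 m[φ2→X4] = [6, 1]
r1 m[φ2→X8] = [1, 1]
r1 m[φ3→X8] = [7, 0]
r1 m[X4→φ0] = [0, 0]
r1 m[X4→φ1] = [0, 0]
r1 m[X4→φ2] = [0, 0]
r1 m[X8→φ2] = [0, 0]
r1 m[X8→φ3] = [0, 0]
r1 m[X5→φ0] = [0, 0]
r1 m[X7→φ1] = [0, 0]
r2 m[φ0→X4] = [1, 0]
r2 m[φ0→X5] = [1, 0]
r2 m[φ1→X4] = [4, 1]
r2 m[φ1→X7] = [6, 1]
r2 m[φ2→X4] = [6, 1]
r2 m[φ2→X8] = [1, 1]
r2 m[φ3→X8] = [7, 0]
r2 m[X4→φ0] = [10, 2]
r2 m[X4→φ1] = [7, 1]
r2 m[X4→φ2] = [5, 1]
r2 m[X8→φ2] = [7, 0]
r2 m[X8→φ3] = [1, 1]
r2 m[X5→φ0] = [0, 0]
r2 m[X7→φ1] = [0, 0]
r3 m[φ0→X4] = [1, 0]
r3 m[φ0→X5] = [4, 2]
r3 m[φ1→X4] = [4, 1]
r3 m[φ1→X7] = [8, 2]
r3 m[φ2→X4] = [6, 1]
r3 m[φ2→X8] = [2, 2]
r3 m[φ3→X8] = [7, 0]
r3 m[X4→φ0] = [10, 2]
r3 m[X4→φ1] = [7, 1]
r3 m[X4→φ2] = [5, 1]
r3 m[X8→φ2] = [7, 0]
r3 m[X8→φ3] = [1, 1]
r3 m[X5→φ0] = [0, 0]
r3 m[X7→φ1] = [0, 0]
r4 m[φ0→X4] = [1, 0]
r4 m[φ0→X5] = [4, 2]
r4 m[φ1→X4] = [4, 1]
r4 m[φ1→X7] = [8, 2]
r4 m[φ2→X4] = [6, 1]
r4 m[φ2→X8] = [2, 2]
r4 m[φ3→X8] = [7, 0]
r4 m[X4→φ0] = [10, 2]
r4 m[X4→φ1] = [7, 1]
r4 m[X4→φ2] = [5, 1]
r4 m[X8→φ2] = [7, 0]
r4 m[X8→φ3] = [2, 2]
r4 m[X5→φ0] = [0, 0]
r4 m[X7→φ1] = [0, 0]
r5 m[φ0→X4] = [1, 0]
r5 m[φ0→X5] = [4, 2]
r5 m[φ1→X4] = [4, 1]
r5 m[φ1→X7] = [8, 2]
r5 m[φ2→X4] = [6, 1]
r5 m[φ2→X8] = [2, 2]
r5 m[φ3→X8] = [7, 0]
r5 m[X4→φ0] = [10, 2]
r5 m[X4→φ1] = [7, 1]
r5 m[X4→φ2] = [5, 1]
r5 m[X8→φ2] = [7, 0]
r5 m[X8→φ3] = [2, 2]
r5 m[X5→φ0] = [0, 0]
r5 m[X7→φ1] = [0, 0]
fixed point reached at round 5
traceback from X4: (X4=1, X8=1, X5=1, X7=1), score=2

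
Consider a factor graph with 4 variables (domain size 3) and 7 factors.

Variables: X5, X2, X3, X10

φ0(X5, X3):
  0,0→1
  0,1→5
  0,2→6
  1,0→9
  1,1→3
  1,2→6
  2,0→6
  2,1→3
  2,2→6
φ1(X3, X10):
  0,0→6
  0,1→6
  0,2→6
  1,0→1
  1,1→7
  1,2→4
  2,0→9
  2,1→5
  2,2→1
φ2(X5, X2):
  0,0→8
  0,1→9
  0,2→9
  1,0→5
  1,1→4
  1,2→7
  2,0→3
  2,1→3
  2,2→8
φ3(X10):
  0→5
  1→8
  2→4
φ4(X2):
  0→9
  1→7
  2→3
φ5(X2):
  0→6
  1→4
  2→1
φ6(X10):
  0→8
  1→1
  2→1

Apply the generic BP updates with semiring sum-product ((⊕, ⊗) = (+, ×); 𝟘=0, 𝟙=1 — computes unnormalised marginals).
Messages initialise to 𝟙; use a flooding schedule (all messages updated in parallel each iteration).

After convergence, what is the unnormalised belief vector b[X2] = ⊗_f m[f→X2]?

init: all messages = 𝟙 over 3 values
r1 m[φ0→X5] = [12, 18, 15]
r1 m[φ0→X3] = [16, 11, 18]
r1 m[φ1→X3] = [18, 12, 15]
r1 m[φ1→X10] = [16, 18, 11]
r1 m[φ2→X5] = [26, 16, 14]
r1 m[φ2→X2] = [16, 16, 24]
r1 m[φ3→X10] = [5, 8, 4]
r1 m[φ4→X2] = [9, 7, 3]
r1 m[φ5→X2] = [6, 4, 1]
r1 m[φ6→X10] = [8, 1, 1]
r1 m[X5→φ0] = [1, 1, 1]
r1 m[X5→φ2] = [1, 1, 1]
r1 m[X2→φ2] = [1, 1, 1]
r1 m[X2→φ4] = [1, 1, 1]
r1 m[X2→φ5] = [1, 1, 1]
r1 m[X3→φ0] = [1, 1, 1]
r1 m[X3→φ1] = [1, 1, 1]
r1 m[X10→φ1] = [1, 1, 1]
r1 m[X10→φ3] = [1, 1, 1]
r1 m[X10→φ6] = [1, 1, 1]
r2 m[φ0→X5] = [12, 18, 15]
r2 m[φ0→X3] = [16, 11, 18]
r2 m[φ1→X3] = [18, 12, 15]
r2 m[φ1→X10] = [16, 18, 11]
r2 m[φ2→X5] = [26, 16, 14]
r2 m[φ2→X2] = [16, 16, 24]
r2 m[φ3→X10] = [5, 8, 4]
r2 m[φ4→X2] = [9, 7, 3]
r2 m[φ5→X2] = [6, 4, 1]
r2 m[φ6→X10] = [8, 1, 1]
r2 m[X5→φ0] = [26, 16, 14]
r2 m[X5→φ2] = [12, 18, 15]
r2 m[X2→φ2] = [54, 28, 3]
r2 m[X2→φ4] = [96, 64, 24]
r2 m[X2→φ5] = [144, 112, 72]
r2 m[X3→φ0] = [18, 12, 15]
r2 m[X3→φ1] = [16, 11, 18]
r2 m[X10→φ1] = [40, 8, 4]
r2 m[X10→φ3] = [128, 18, 11]
r2 m[X10→φ6] = [80, 144, 44]
r3 m[φ0→X5] = [168, 288, 234]
r3 m[φ0→X3] = [254, 220, 336]
r3 m[φ1→X3] = [312, 112, 404]
r3 m[φ1→X10] = [269, 263, 158]
r3 m[φ2→X5] = [711, 403, 270]
r3 m[φ2→X2] = [231, 225, 354]
r3 m[φ3→X10] = [5, 8, 4]
r3 m[φ4→X2] = [9, 7, 3]
r3 m[φ5→X2] = [6, 4, 1]
r3 m[φ6→X10] = [8, 1, 1]
r3 m[X5→φ0] = [26, 16, 14]
r3 m[X5→φ2] = [12, 18, 15]
r3 m[X2→φ2] = [54, 28, 3]
r3 m[X2→φ4] = [96, 64, 24]
r3 m[X2→φ5] = [144, 112, 72]
r3 m[X3→φ0] = [18, 12, 15]
r3 m[X3→φ1] = [16, 11, 18]
r3 m[X10→φ1] = [40, 8, 4]
r3 m[X10→φ3] = [128, 18, 11]
r3 m[X10→φ6] = [80, 144, 44]
r4 m[φ0→X5] = [168, 288, 234]
r4 m[φ0→X3] = [254, 220, 336]
r4 m[φ1→X3] = [312, 112, 404]
r4 m[φ1→X10] = [269, 263, 158]
r4 m[φ2→X5] = [711, 403, 270]
r4 m[φ2→X2] = [231, 225, 354]
r4 m[φ3→X10] = [5, 8, 4]
r4 m[φ4→X2] = [9, 7, 3]
r4 m[φ5→X2] = [6, 4, 1]
r4 m[φ6→X10] = [8, 1, 1]
r4 m[X5→φ0] = [711, 403, 270]
r4 m[X5→φ2] = [168, 288, 234]
r4 m[X2→φ2] = [54, 28, 3]
r4 m[X2→φ4] = [1386, 900, 354]
r4 m[X2→φ5] = [2079, 1575, 1062]
r4 m[X3→φ0] = [312, 112, 404]
r4 m[X3→φ1] = [254, 220, 336]
r4 m[X10→φ1] = [40, 8, 4]
r4 m[X10→φ3] = [2152, 263, 158]
r4 m[X10→φ6] = [1345, 2104, 632]
r5 m[φ0→X5] = [3296, 5568, 4632]
r5 m[φ0→X3] = [5958, 5574, 8304]
r5 m[φ1→X3] = [312, 112, 404]
r5 m[φ1→X10] = [4768, 4744, 2740]
r5 m[φ2→X5] = [711, 403, 270]
r5 m[φ2→X2] = [3486, 3366, 5400]
r5 m[φ3→X10] = [5, 8, 4]
r5 m[φ4→X2] = [9, 7, 3]
r5 m[φ5→X2] = [6, 4, 1]
r5 m[φ6→X10] = [8, 1, 1]
r5 m[X5→φ0] = [711, 403, 270]
r5 m[X5→φ2] = [168, 288, 234]
r5 m[X2→φ2] = [54, 28, 3]
r5 m[X2→φ4] = [1386, 900, 354]
r5 m[X2→φ5] = [2079, 1575, 1062]
r5 m[X3→φ0] = [312, 112, 404]
r5 m[X3→φ1] = [254, 220, 336]
r5 m[X10→φ1] = [40, 8, 4]
r5 m[X10→φ3] = [2152, 263, 158]
r5 m[X10→φ6] = [1345, 2104, 632]
r6 m[φ0→X5] = [3296, 5568, 4632]
r6 m[φ0→X3] = [5958, 5574, 8304]
r6 m[φ1→X3] = [312, 112, 404]
r6 m[φ1→X10] = [4768, 4744, 2740]
r6 m[φ2→X5] = [711, 403, 270]
r6 m[φ2→X2] = [3486, 3366, 5400]
r6 m[φ3→X10] = [5, 8, 4]
r6 m[φ4→X2] = [9, 7, 3]
r6 m[φ5→X2] = [6, 4, 1]
r6 m[φ6→X10] = [8, 1, 1]
r6 m[X5→φ0] = [711, 403, 270]
r6 m[X5→φ2] = [3296, 5568, 4632]
r6 m[X2→φ2] = [54, 28, 3]
r6 m[X2→φ4] = [20916, 13464, 5400]
r6 m[X2→φ5] = [31374, 23562, 16200]
r6 m[X3→φ0] = [312, 112, 404]
r6 m[X3→φ1] = [5958, 5574, 8304]
r6 m[X10→φ1] = [40, 8, 4]
r6 m[X10→φ3] = [38144, 4744, 2740]
r6 m[X10→φ6] = [23840, 37952, 10960]
r7 m[φ0→X5] = [3296, 5568, 4632]
r7 m[φ0→X3] = [5958, 5574, 8304]
r7 m[φ1→X3] = [312, 112, 404]
r7 m[φ1→X10] = [116058, 116286, 66348]
r7 m[φ2→X5] = [711, 403, 270]
r7 m[φ2→X2] = [68104, 65832, 105696]
r7 m[φ3→X10] = [5, 8, 4]
r7 m[φ4→X2] = [9, 7, 3]
r7 m[φ5→X2] = [6, 4, 1]
r7 m[φ6→X10] = [8, 1, 1]
r7 m[X5→φ0] = [711, 403, 270]
r7 m[X5→φ2] = [3296, 5568, 4632]
r7 m[X2→φ2] = [54, 28, 3]
r7 m[X2→φ4] = [20916, 13464, 5400]
r7 m[X2→φ5] = [31374, 23562, 16200]
r7 m[X3→φ0] = [312, 112, 404]
r7 m[X3→φ1] = [5958, 5574, 8304]
r7 m[X10→φ1] = [40, 8, 4]
r7 m[X10→φ3] = [38144, 4744, 2740]
r7 m[X10→φ6] = [23840, 37952, 10960]
r8 m[φ0→X5] = [3296, 5568, 4632]
r8 m[φ0→X3] = [5958, 5574, 8304]
r8 m[φ1→X3] = [312, 112, 404]
r8 m[φ1→X10] = [116058, 116286, 66348]
r8 m[φ2→X5] = [711, 403, 270]
r8 m[φ2→X2] = [68104, 65832, 105696]
r8 m[φ3→X10] = [5, 8, 4]
r8 m[φ4→X2] = [9, 7, 3]
r8 m[φ5→X2] = [6, 4, 1]
r8 m[φ6→X10] = [8, 1, 1]
r8 m[X5→φ0] = [711, 403, 270]
r8 m[X5→φ2] = [3296, 5568, 4632]
r8 m[X2→φ2] = [54, 28, 3]
r8 m[X2→φ4] = [408624, 263328, 105696]
r8 m[X2→φ5] = [612936, 460824, 317088]
r8 m[X3→φ0] = [312, 112, 404]
r8 m[X3→φ1] = [5958, 5574, 8304]
r8 m[X10→φ1] = [40, 8, 4]
r8 m[X10→φ3] = [928464, 116286, 66348]
r8 m[X10→φ6] = [580290, 930288, 265392]
r9 m[φ0→X5] = [3296, 5568, 4632]
r9 m[φ0→X3] = [5958, 5574, 8304]
r9 m[φ1→X3] = [312, 112, 404]
r9 m[φ1→X10] = [116058, 116286, 66348]
r9 m[φ2→X5] = [711, 403, 270]
r9 m[φ2→X2] = [68104, 65832, 105696]
r9 m[φ3→X10] = [5, 8, 4]
r9 m[φ4→X2] = [9, 7, 3]
r9 m[φ5→X2] = [6, 4, 1]
r9 m[φ6→X10] = [8, 1, 1]
r9 m[X5→φ0] = [711, 403, 270]
r9 m[X5→φ2] = [3296, 5568, 4632]
r9 m[X2→φ2] = [54, 28, 3]
r9 m[X2→φ4] = [408624, 263328, 105696]
r9 m[X2→φ5] = [612936, 460824, 317088]
r9 m[X3→φ0] = [312, 112, 404]
r9 m[X3→φ1] = [5958, 5574, 8304]
r9 m[X10→φ1] = [40, 8, 4]
r9 m[X10→φ3] = [928464, 116286, 66348]
r9 m[X10→φ6] = [580290, 930288, 265392]
fixed point reached at round 9
b[X2] = ⊗ incoming = [3677616, 1843296, 317088]

b[X2] = [3677616, 1843296, 317088]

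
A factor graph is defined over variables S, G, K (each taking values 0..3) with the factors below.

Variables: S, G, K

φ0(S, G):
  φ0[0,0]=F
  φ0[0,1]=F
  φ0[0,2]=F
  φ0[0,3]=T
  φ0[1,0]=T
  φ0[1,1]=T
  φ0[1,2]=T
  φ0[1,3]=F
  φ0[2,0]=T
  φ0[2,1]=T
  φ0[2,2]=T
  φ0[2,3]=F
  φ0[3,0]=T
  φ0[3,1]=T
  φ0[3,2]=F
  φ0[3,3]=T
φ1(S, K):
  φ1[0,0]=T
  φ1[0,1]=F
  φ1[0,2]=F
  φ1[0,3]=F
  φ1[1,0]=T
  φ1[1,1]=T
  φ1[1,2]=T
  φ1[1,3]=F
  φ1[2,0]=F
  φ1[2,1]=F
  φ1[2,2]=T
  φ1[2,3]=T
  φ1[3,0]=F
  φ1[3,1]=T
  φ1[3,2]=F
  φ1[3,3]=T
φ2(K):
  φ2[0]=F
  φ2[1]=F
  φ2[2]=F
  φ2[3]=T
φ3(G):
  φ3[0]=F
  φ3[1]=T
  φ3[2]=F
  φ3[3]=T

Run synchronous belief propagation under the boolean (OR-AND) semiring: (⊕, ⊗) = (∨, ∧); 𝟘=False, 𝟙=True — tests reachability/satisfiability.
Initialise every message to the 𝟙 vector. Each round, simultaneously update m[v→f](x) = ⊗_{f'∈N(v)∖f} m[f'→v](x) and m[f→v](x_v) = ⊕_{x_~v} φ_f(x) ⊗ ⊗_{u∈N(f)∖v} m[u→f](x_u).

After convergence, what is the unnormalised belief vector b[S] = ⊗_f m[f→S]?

init: all messages = 𝟙 over 4 values
r1 m[φ0→S] = [T, T, T, T]
r1 m[φ0→G] = [T, T, T, T]
r1 m[φ1→S] = [T, T, T, T]
r1 m[φ1→K] = [T, T, T, T]
r1 m[φ2→K] = [F, F, F, T]
r1 m[φ3→G] = [F, T, F, T]
r1 m[S→φ0] = [T, T, T, T]
r1 m[S→φ1] = [T, T, T, T]
r1 m[G→φ0] = [T, T, T, T]
r1 m[G→φ3] = [T, T, T, T]
r1 m[K→φ1] = [T, T, T, T]
r1 m[K→φ2] = [T, T, T, T]
r2 m[φ0→S] = [T, T, T, T]
r2 m[φ0→G] = [T, T, T, T]
r2 m[φ1→S] = [T, T, T, T]
r2 m[φ1→K] = [T, T, T, T]
r2 m[φ2→K] = [F, F, F, T]
r2 m[φ3→G] = [F, T, F, T]
r2 m[S→φ0] = [T, T, T, T]
r2 m[S→φ1] = [T, T, T, T]
r2 m[G→φ0] = [F, T, F, T]
r2 m[G→φ3] = [T, T, T, T]
r2 m[K→φ1] = [F, F, F, T]
r2 m[K→φ2] = [T, T, T, T]
r3 m[φ0→S] = [T, T, T, T]
r3 m[φ0→G] = [T, T, T, T]
r3 m[φ1→S] = [F, F, T, T]
r3 m[φ1→K] = [T, T, T, T]
r3 m[φ2→K] = [F, F, F, T]
r3 m[φ3→G] = [F, T, F, T]
r3 m[S→φ0] = [T, T, T, T]
r3 m[S→φ1] = [T, T, T, T]
r3 m[G→φ0] = [F, T, F, T]
r3 m[G→φ3] = [T, T, T, T]
r3 m[K→φ1] = [F, F, F, T]
r3 m[K→φ2] = [T, T, T, T]
r4 m[φ0→S] = [T, T, T, T]
r4 m[φ0→G] = [T, T, T, T]
r4 m[φ1→S] = [F, F, T, T]
r4 m[φ1→K] = [T, T, T, T]
r4 m[φ2→K] = [F, F, F, T]
r4 m[φ3→G] = [F, T, F, T]
r4 m[S→φ0] = [F, F, T, T]
r4 m[S→φ1] = [T, T, T, T]
r4 m[G→φ0] = [F, T, F, T]
r4 m[G→φ3] = [T, T, T, T]
r4 m[K→φ1] = [F, F, F, T]
r4 m[K→φ2] = [T, T, T, T]
r5 m[φ0→S] = [T, T, T, T]
r5 m[φ0→G] = [T, T, T, T]
r5 m[φ1→S] = [F, F, T, T]
r5 m[φ1→K] = [T, T, T, T]
r5 m[φ2→K] = [F, F, F, T]
r5 m[φ3→G] = [F, T, F, T]
r5 m[S→φ0] = [F, F, T, T]
r5 m[S→φ1] = [T, T, T, T]
r5 m[G→φ0] = [F, T, F, T]
r5 m[G→φ3] = [T, T, T, T]
r5 m[K→φ1] = [F, F, F, T]
r5 m[K→φ2] = [T, T, T, T]
fixed point reached at round 5
b[S] = ⊗ incoming = [F, F, T, T]

b[S] = [F, F, T, T]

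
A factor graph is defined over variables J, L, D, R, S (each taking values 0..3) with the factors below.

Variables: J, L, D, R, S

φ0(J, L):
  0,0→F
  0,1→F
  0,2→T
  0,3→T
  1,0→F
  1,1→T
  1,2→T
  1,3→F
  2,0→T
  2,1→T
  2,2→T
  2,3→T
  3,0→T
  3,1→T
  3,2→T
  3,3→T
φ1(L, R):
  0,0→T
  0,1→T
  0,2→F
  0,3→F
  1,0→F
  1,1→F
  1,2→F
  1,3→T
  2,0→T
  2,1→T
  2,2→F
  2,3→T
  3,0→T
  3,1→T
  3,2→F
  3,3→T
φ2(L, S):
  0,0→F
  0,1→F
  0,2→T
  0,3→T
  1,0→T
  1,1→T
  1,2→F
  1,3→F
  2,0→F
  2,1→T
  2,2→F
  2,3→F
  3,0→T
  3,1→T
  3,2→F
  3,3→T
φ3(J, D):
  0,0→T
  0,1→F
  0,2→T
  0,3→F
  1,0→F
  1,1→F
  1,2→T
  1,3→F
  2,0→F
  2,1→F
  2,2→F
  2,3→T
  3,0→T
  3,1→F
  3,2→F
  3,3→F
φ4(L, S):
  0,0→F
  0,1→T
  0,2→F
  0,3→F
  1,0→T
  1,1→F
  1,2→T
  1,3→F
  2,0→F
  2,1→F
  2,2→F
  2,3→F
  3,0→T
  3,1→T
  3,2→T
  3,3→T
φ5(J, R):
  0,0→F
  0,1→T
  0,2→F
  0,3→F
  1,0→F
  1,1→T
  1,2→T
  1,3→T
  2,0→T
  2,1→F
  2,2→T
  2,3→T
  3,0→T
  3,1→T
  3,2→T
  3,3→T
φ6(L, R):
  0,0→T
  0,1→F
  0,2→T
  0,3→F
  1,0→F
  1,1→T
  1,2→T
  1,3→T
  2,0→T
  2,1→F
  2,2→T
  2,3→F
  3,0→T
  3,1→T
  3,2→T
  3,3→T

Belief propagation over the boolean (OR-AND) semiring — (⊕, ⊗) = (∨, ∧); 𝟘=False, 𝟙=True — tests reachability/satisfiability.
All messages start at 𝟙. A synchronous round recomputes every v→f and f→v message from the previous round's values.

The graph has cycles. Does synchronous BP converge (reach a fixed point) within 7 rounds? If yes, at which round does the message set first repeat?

init: all messages = 𝟙 over 4 values
r1 m[φ0→J] = [T, T, T, T]
r1 m[φ0→L] = [T, T, T, T]
r1 m[φ1→L] = [T, T, T, T]
r1 m[φ1→R] = [T, T, F, T]
r1 m[φ2→L] = [T, T, T, T]
r1 m[φ2→S] = [T, T, T, T]
r1 m[φ3→J] = [T, T, T, T]
r1 m[φ3→D] = [T, F, T, T]
r1 m[φ4→L] = [T, T, F, T]
r1 m[φ4→S] = [T, T, T, T]
r1 m[φ5→J] = [T, T, T, T]
r1 m[φ5→R] = [T, T, T, T]
r1 m[φ6→L] = [T, T, T, T]
r1 m[φ6→R] = [T, T, T, T]
r1 m[J→φ0] = [T, T, T, T]
r1 m[J→φ3] = [T, T, T, T]
r1 m[J→φ5] = [T, T, T, T]
r1 m[L→φ0] = [T, T, T, T]
r1 m[L→φ1] = [T, T, T, T]
r1 m[L→φ2] = [T, T, T, T]
r1 m[L→φ4] = [T, T, T, T]
r1 m[L→φ6] = [T, T, T, T]
r1 m[D→φ3] = [T, T, T, T]
r1 m[R→φ1] = [T, T, T, T]
r1 m[R→φ5] = [T, T, T, T]
r1 m[R→φ6] = [T, T, T, T]
r1 m[S→φ2] = [T, T, T, T]
r1 m[S→φ4] = [T, T, T, T]
r2 m[φ0→J] = [T, T, T, T]
r2 m[φ0→L] = [T, T, T, T]
r2 m[φ1→L] = [T, T, T, T]
r2 m[φ1→R] = [T, T, F, T]
r2 m[φ2→L] = [T, T, T, T]
r2 m[φ2→S] = [T, T, T, T]
r2 m[φ3→J] = [T, T, T, T]
r2 m[φ3→D] = [T, F, T, T]
r2 m[φ4→L] = [T, T, F, T]
r2 m[φ4→S] = [T, T, T, T]
r2 m[φ5→J] = [T, T, T, T]
r2 m[φ5→R] = [T, T, T, T]
r2 m[φ6→L] = [T, T, T, T]
r2 m[φ6→R] = [T, T, T, T]
r2 m[J→φ0] = [T, T, T, T]
r2 m[J→φ3] = [T, T, T, T]
r2 m[J→φ5] = [T, T, T, T]
r2 m[L→φ0] = [T, T, F, T]
r2 m[L→φ1] = [T, T, F, T]
r2 m[L→φ2] = [T, T, F, T]
r2 m[L→φ4] = [T, T, T, T]
r2 m[L→φ6] = [T, T, F, T]
r2 m[D→φ3] = [T, T, T, T]
r2 m[R→φ1] = [T, T, T, T]
r2 m[R→φ5] = [T, T, F, T]
r2 m[R→φ6] = [T, T, F, T]
r2 m[S→φ2] = [T, T, T, T]
r2 m[S→φ4] = [T, T, T, T]
r3 m[φ0→J] = [T, T, T, T]
r3 m[φ0→L] = [T, T, T, T]
r3 m[φ1→L] = [T, T, T, T]
r3 m[φ1→R] = [T, T, F, T]
r3 m[φ2→L] = [T, T, T, T]
r3 m[φ2→S] = [T, T, T, T]
r3 m[φ3→J] = [T, T, T, T]
r3 m[φ3→D] = [T, F, T, T]
r3 m[φ4→L] = [T, T, F, T]
r3 m[φ4→S] = [T, T, T, T]
r3 m[φ5→J] = [T, T, T, T]
r3 m[φ5→R] = [T, T, T, T]
r3 m[φ6→L] = [T, T, T, T]
r3 m[φ6→R] = [T, T, T, T]
r3 m[J→φ0] = [T, T, T, T]
r3 m[J→φ3] = [T, T, T, T]
r3 m[J→φ5] = [T, T, T, T]
r3 m[L→φ0] = [T, T, F, T]
r3 m[L→φ1] = [T, T, F, T]
r3 m[L→φ2] = [T, T, F, T]
r3 m[L→φ4] = [T, T, T, T]
r3 m[L→φ6] = [T, T, F, T]
r3 m[D→φ3] = [T, T, T, T]
r3 m[R→φ1] = [T, T, T, T]
r3 m[R→φ5] = [T, T, F, T]
r3 m[R→φ6] = [T, T, F, T]
r3 m[S→φ2] = [T, T, T, T]
r3 m[S→φ4] = [T, T, T, T]
fixed point reached at round 3
messages reach a fixed point at round 3

CONVERGED at round 3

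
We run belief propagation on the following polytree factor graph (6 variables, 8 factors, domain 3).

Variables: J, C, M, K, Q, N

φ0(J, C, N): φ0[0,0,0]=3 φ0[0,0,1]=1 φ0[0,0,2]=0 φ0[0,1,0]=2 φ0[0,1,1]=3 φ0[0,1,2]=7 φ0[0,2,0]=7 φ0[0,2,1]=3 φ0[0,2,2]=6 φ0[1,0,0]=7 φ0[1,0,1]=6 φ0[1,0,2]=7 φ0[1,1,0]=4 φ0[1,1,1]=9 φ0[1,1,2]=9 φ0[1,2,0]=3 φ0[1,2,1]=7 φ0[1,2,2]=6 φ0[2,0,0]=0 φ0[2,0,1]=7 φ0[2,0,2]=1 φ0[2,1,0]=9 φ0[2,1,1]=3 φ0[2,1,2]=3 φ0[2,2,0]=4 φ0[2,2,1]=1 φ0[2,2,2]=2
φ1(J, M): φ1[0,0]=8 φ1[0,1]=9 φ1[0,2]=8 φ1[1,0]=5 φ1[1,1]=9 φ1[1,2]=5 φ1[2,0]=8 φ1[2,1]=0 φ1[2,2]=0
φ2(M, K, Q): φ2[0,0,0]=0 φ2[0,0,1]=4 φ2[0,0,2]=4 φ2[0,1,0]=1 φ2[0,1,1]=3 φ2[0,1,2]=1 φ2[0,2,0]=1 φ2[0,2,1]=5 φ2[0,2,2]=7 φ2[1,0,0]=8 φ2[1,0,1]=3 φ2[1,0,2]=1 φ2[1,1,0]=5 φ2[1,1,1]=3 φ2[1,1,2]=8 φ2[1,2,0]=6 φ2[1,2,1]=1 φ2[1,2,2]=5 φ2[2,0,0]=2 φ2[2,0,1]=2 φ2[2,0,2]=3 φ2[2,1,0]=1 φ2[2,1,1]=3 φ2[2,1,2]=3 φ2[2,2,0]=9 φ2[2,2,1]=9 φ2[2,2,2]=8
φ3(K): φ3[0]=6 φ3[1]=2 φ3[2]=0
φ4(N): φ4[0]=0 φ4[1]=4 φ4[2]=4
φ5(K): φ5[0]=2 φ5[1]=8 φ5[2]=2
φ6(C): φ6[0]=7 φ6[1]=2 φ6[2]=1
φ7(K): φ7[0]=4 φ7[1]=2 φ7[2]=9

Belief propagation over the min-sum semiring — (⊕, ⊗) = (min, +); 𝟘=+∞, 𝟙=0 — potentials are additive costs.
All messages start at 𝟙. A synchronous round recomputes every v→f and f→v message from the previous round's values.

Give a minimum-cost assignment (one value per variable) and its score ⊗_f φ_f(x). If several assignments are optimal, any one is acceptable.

init: all messages = 𝟙 over 3 values
r1 m[φ0→J] = [0, 3, 0]
r1 m[φ0→C] = [0, 2, 1]
r1 m[φ0→N] = [0, 1, 0]
r1 m[φ1→J] = [8, 5, 0]
r1 m[φ1→M] = [5, 0, 0]
r1 m[φ2→M] = [0, 1, 1]
r1 m[φ2→K] = [0, 1, 1]
r1 m[φ2→Q] = [0, 1, 1]
r1 m[φ3→K] = [6, 2, 0]
r1 m[φ4→N] = [0, 4, 4]
r1 m[φ5→K] = [2, 8, 2]
r1 m[φ6→C] = [7, 2, 1]
r1 m[φ7→K] = [4, 2, 9]
r1 m[J→φ0] = [0, 0, 0]
r1 m[J→φ1] = [0, 0, 0]
r1 m[C→φ0] = [0, 0, 0]
r1 m[C→φ6] = [0, 0, 0]
r1 m[M→φ1] = [0, 0, 0]
r1 m[M→φ2] = [0, 0, 0]
r1 m[K→φ2] = [0, 0, 0]
r1 m[K→φ3] = [0, 0, 0]
r1 m[K→φ5] = [0, 0, 0]
r1 m[K→φ7] = [0, 0, 0]
r1 m[Q→φ2] = [0, 0, 0]
r1 m[N→φ0] = [0, 0, 0]
r1 m[N→φ4] = [0, 0, 0]
r2 m[φ0→J] = [0, 3, 0]
r2 m[φ0→C] = [0, 2, 1]
r2 m[φ0→N] = [0, 1, 0]
r2 m[φ1→J] = [8, 5, 0]
r2 m[φ1→M] = [5, 0, 0]
r2 m[φ2→M] = [0, 1, 1]
r2 m[φ2→K] = [0, 1, 1]
r2 m[φ2→Q] = [0, 1, 1]
r2 m[φ3→K] = [6, 2, 0]
r2 m[φ4→N] = [0, 4, 4]
r2 m[φ5→K] = [2, 8, 2]
r2 m[φ6→C] = [7, 2, 1]
r2 m[φ7→K] = [4, 2, 9]
r2 m[J→φ0] = [8, 5, 0]
r2 m[J→φ1] = [0, 3, 0]
r2 m[C→φ0] = [7, 2, 1]
r2 m[C→φ6] = [0, 2, 1]
r2 m[M→φ1] = [0, 1, 1]
r2 m[M→φ2] = [5, 0, 0]
r2 m[K→φ2] = [12, 12, 11]
r2 m[K→φ3] = [6, 11, 12]
r2 m[K→φ5] = [10, 5, 10]
r2 m[K→φ7] = [8, 11, 3]
r2 m[Q→φ2] = [0, 0, 0]
r2 m[N→φ0] = [0, 4, 4]
r2 m[N→φ4] = [0, 1, 0]
r3 m[φ0→J] = [4, 4, 5]
r3 m[φ0→C] = [0, 7, 4]
r3 m[φ0→N] = [5, 2, 3]
r3 m[φ1→J] = [8, 5, 1]
r3 m[φ1→M] = [8, 0, 0]
r3 m[φ2→M] = [12, 12, 13]
r3 m[φ2→K] = [1, 1, 1]
r3 m[φ2→Q] = [13, 12, 13]
r3 m[φ3→K] = [6, 2, 0]
r3 m[φ4→N] = [0, 4, 4]
r3 m[φ5→K] = [2, 8, 2]
r3 m[φ6→C] = [7, 2, 1]
r3 m[φ7→K] = [4, 2, 9]
r3 m[J→φ0] = [8, 5, 0]
r3 m[J→φ1] = [0, 3, 0]
r3 m[C→φ0] = [7, 2, 1]
r3 m[C→φ6] = [0, 2, 1]
r3 m[M→φ1] = [0, 1, 1]
r3 m[M→φ2] = [5, 0, 0]
r3 m[K→φ2] = [12, 12, 11]
r3 m[K→φ3] = [6, 11, 12]
r3 m[K→φ5] = [10, 5, 10]
r3 m[K→φ7] = [8, 11, 3]
r3 m[Q→φ2] = [0, 0, 0]
r3 m[N→φ0] = [0, 4, 4]
r3 m[N→φ4] = [0, 1, 0]
r4 m[φ0→J] = [4, 4, 5]
r4 m[φ0→C] = [0, 7, 4]
r4 m[φ0→N] = [5, 2, 3]
r4 m[φ1→J] = [8, 5, 1]
r4 m[φ1→M] = [8, 0, 0]
r4 m[φ2→M] = [12, 12, 13]
r4 m[φ2→K] = [1, 1, 1]
r4 m[φ2→Q] = [13, 12, 13]
r4 m[φ3→K] = [6, 2, 0]
r4 m[φ4→N] = [0, 4, 4]
r4 m[φ5→K] = [2, 8, 2]
r4 m[φ6→C] = [7, 2, 1]
r4 m[φ7→K] = [4, 2, 9]
r4 m[J→φ0] = [8, 5, 1]
r4 m[J→φ1] = [4, 4, 5]
r4 m[C→φ0] = [7, 2, 1]
r4 m[C→φ6] = [0, 7, 4]
r4 m[M→φ1] = [12, 12, 13]
r4 m[M→φ2] = [8, 0, 0]
r4 m[K→φ2] = [12, 12, 11]
r4 m[K→φ3] = [7, 11, 12]
r4 m[K→φ5] = [11, 5, 10]
r4 m[K→φ7] = [9, 11, 3]
r4 m[Q→φ2] = [0, 0, 0]
r4 m[N→φ0] = [0, 4, 4]
r4 m[N→φ4] = [5, 2, 3]
r5 m[φ0→J] = [4, 4, 5]
r5 m[φ0→C] = [1, 8, 5]
r5 m[φ0→N] = [6, 3, 4]
r5 m[φ1→J] = [20, 17, 12]
r5 m[φ1→M] = [9, 5, 5]
r5 m[φ2→M] = [12, 12, 13]
r5 m[φ2→K] = [1, 1, 1]
r5 m[φ2→Q] = [13, 12, 13]
r5 m[φ3→K] = [6, 2, 0]
r5 m[φ4→N] = [0, 4, 4]
r5 m[φ5→K] = [2, 8, 2]
r5 m[φ6→C] = [7, 2, 1]
r5 m[φ7→K] = [4, 2, 9]
r5 m[J→φ0] = [8, 5, 1]
r5 m[J→φ1] = [4, 4, 5]
r5 m[C→φ0] = [7, 2, 1]
r5 m[C→φ6] = [0, 7, 4]
r5 m[M→φ1] = [12, 12, 13]
r5 m[M→φ2] = [8, 0, 0]
r5 m[K→φ2] = [12, 12, 11]
r5 m[K→φ3] = [7, 11, 12]
r5 m[K→φ5] = [11, 5, 10]
r5 m[K→φ7] = [9, 11, 3]
r5 m[Q→φ2] = [0, 0, 0]
r5 m[N→φ0] = [0, 4, 4]
r5 m[N→φ4] = [5, 2, 3]
r6 m[φ0→J] = [4, 4, 5]
r6 m[φ0→C] = [1, 8, 5]
r6 m[φ0→N] = [6, 3, 4]
r6 m[φ1→J] = [20, 17, 12]
r6 m[φ1→M] = [9, 5, 5]
r6 m[φ2→M] = [12, 12, 13]
r6 m[φ2→K] = [1, 1, 1]
r6 m[φ2→Q] = [13, 12, 13]
r6 m[φ3→K] = [6, 2, 0]
r6 m[φ4→N] = [0, 4, 4]
r6 m[φ5→K] = [2, 8, 2]
r6 m[φ6→C] = [7, 2, 1]
r6 m[φ7→K] = [4, 2, 9]
r6 m[J→φ0] = [20, 17, 12]
r6 m[J→φ1] = [4, 4, 5]
r6 m[C→φ0] = [7, 2, 1]
r6 m[C→φ6] = [1, 8, 5]
r6 m[M→φ1] = [12, 12, 13]
r6 m[M→φ2] = [9, 5, 5]
r6 m[K→φ2] = [12, 12, 11]
r6 m[K→φ3] = [7, 11, 12]
r6 m[K→φ5] = [11, 5, 10]
r6 m[K→φ7] = [9, 11, 3]
r6 m[Q→φ2] = [0, 0, 0]
r6 m[N→φ0] = [0, 4, 4]
r6 m[N→φ4] = [6, 3, 4]
r7 m[φ0→J] = [4, 4, 5]
r7 m[φ0→C] = [12, 19, 16]
r7 m[φ0→N] = [17, 14, 15]
r7 m[φ1→J] = [20, 17, 12]
r7 m[φ1→M] = [9, 5, 5]
r7 m[φ2→M] = [12, 12, 13]
r7 m[φ2→K] = [6, 6, 6]
r7 m[φ2→Q] = [18, 17, 18]
r7 m[φ3→K] = [6, 2, 0]
r7 m[φ4→N] = [0, 4, 4]
r7 m[φ5→K] = [2, 8, 2]
r7 m[φ6→C] = [7, 2, 1]
r7 m[φ7→K] = [4, 2, 9]
r7 m[J→φ0] = [20, 17, 12]
r7 m[J→φ1] = [4, 4, 5]
r7 m[C→φ0] = [7, 2, 1]
r7 m[C→φ6] = [1, 8, 5]
r7 m[M→φ1] = [12, 12, 13]
r7 m[M→φ2] = [9, 5, 5]
r7 m[K→φ2] = [12, 12, 11]
r7 m[K→φ3] = [7, 11, 12]
r7 m[K→φ5] = [11, 5, 10]
r7 m[K→φ7] = [9, 11, 3]
r7 m[Q→φ2] = [0, 0, 0]
r7 m[N→φ0] = [0, 4, 4]
r7 m[N→φ4] = [6, 3, 4]
r8 m[φ0→J] = [4, 4, 5]
r8 m[φ0→C] = [12, 19, 16]
r8 m[φ0→N] = [17, 14, 15]
r8 m[φ1→J] = [20, 17, 12]
r8 m[φ1→M] = [9, 5, 5]
r8 m[φ2→M] = [12, 12, 13]
r8 m[φ2→K] = [6, 6, 6]
r8 m[φ2→Q] = [18, 17, 18]
r8 m[φ3→K] = [6, 2, 0]
r8 m[φ4→N] = [0, 4, 4]
r8 m[φ5→K] = [2, 8, 2]
r8 m[φ6→C] = [7, 2, 1]
r8 m[φ7→K] = [4, 2, 9]
r8 m[J→φ0] = [20, 17, 12]
r8 m[J→φ1] = [4, 4, 5]
r8 m[C→φ0] = [7, 2, 1]
r8 m[C→φ6] = [12, 19, 16]
r8 m[M→φ1] = [12, 12, 13]
r8 m[M→φ2] = [9, 5, 5]
r8 m[K→φ2] = [12, 12, 11]
r8 m[K→φ3] = [12, 16, 17]
r8 m[K→φ5] = [16, 10, 15]
r8 m[K→φ7] = [14, 16, 8]
r8 m[Q→φ2] = [0, 0, 0]
r8 m[N→φ0] = [0, 4, 4]
r8 m[N→φ4] = [17, 14, 15]
r9 m[φ0→J] = [4, 4, 5]
r9 m[φ0→C] = [12, 19, 16]
r9 m[φ0→N] = [17, 14, 15]
r9 m[φ1→J] = [20, 17, 12]
r9 m[φ1→M] = [9, 5, 5]
r9 m[φ2→M] = [12, 12, 13]
r9 m[φ2→K] = [6, 6, 6]
r9 m[φ2→Q] = [18, 17, 18]
r9 m[φ3→K] = [6, 2, 0]
r9 m[φ4→N] = [0, 4, 4]
r9 m[φ5→K] = [2, 8, 2]
r9 m[φ6→C] = [7, 2, 1]
r9 m[φ7→K] = [4, 2, 9]
r9 m[J→φ0] = [20, 17, 12]
r9 m[J→φ1] = [4, 4, 5]
r9 m[C→φ0] = [7, 2, 1]
r9 m[C→φ6] = [12, 19, 16]
r9 m[M→φ1] = [12, 12, 13]
r9 m[M→φ2] = [9, 5, 5]
r9 m[K→φ2] = [12, 12, 11]
r9 m[K→φ3] = [12, 16, 17]
r9 m[K→φ5] = [16, 10, 15]
r9 m[K→φ7] = [14, 16, 8]
r9 m[Q→φ2] = [0, 0, 0]
r9 m[N→φ0] = [0, 4, 4]
r9 m[N→φ4] = [17, 14, 15]
fixed point reached at round 9
traceback from J: (J=2, C=2, M=1, K=2, Q=1, N=0), score=17

assignment: (J=2, C=2, M=1, K=2, Q=1, N=0); score = 17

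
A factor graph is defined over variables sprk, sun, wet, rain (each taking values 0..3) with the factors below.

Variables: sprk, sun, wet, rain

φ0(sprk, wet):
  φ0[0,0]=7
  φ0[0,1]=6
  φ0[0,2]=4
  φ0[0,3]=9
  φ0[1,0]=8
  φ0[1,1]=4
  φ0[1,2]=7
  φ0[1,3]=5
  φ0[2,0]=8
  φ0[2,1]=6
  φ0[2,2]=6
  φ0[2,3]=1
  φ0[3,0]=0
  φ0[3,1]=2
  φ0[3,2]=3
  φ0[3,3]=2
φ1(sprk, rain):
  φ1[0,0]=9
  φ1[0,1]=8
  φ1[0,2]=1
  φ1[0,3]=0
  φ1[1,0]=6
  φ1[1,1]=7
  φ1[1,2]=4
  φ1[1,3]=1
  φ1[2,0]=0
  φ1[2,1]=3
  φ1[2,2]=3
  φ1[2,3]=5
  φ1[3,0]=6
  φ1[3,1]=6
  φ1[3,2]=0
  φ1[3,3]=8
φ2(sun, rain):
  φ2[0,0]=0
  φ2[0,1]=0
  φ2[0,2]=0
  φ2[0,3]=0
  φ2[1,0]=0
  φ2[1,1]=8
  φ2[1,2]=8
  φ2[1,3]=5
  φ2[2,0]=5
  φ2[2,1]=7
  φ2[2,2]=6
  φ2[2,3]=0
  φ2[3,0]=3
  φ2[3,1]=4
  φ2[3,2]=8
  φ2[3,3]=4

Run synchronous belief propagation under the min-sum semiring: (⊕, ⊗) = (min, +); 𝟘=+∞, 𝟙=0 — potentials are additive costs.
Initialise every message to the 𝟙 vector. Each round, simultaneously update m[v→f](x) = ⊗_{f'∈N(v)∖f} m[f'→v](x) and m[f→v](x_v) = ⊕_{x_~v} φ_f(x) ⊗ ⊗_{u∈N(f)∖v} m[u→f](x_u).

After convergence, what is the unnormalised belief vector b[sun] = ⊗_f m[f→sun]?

b[sun] = [0, 1, 4, 4]

init: all messages = 𝟙 over 4 values
r1 m[φ0→sprk] = [4, 4, 1, 0]
r1 m[φ0→wet] = [0, 2, 3, 1]
r1 m[φ1→sprk] = [0, 1, 0, 0]
r1 m[φ1→rain] = [0, 3, 0, 0]
r1 m[φ2→sun] = [0, 0, 0, 3]
r1 m[φ2→rain] = [0, 0, 0, 0]
r1 m[sprk→φ0] = [0, 0, 0, 0]
r1 m[sprk→φ1] = [0, 0, 0, 0]
r1 m[sun→φ2] = [0, 0, 0, 0]
r1 m[wet→φ0] = [0, 0, 0, 0]
r1 m[rain→φ1] = [0, 0, 0, 0]
r1 m[rain→φ2] = [0, 0, 0, 0]
r2 m[φ0→sprk] = [4, 4, 1, 0]
r2 m[φ0→wet] = [0, 2, 3, 1]
r2 m[φ1→sprk] = [0, 1, 0, 0]
r2 m[φ1→rain] = [0, 3, 0, 0]
r2 m[φ2→sun] = [0, 0, 0, 3]
r2 m[φ2→rain] = [0, 0, 0, 0]
r2 m[sprk→φ0] = [0, 1, 0, 0]
r2 m[sprk→φ1] = [4, 4, 1, 0]
r2 m[sun→φ2] = [0, 0, 0, 0]
r2 m[wet→φ0] = [0, 0, 0, 0]
r2 m[rain→φ1] = [0, 0, 0, 0]
r2 m[rain→φ2] = [0, 3, 0, 0]
r3 m[φ0→sprk] = [4, 4, 1, 0]
r3 m[φ0→wet] = [0, 2, 3, 1]
r3 m[φ1→sprk] = [0, 1, 0, 0]
r3 m[φ1→rain] = [1, 4, 0, 4]
r3 m[φ2→sun] = [0, 0, 0, 3]
r3 m[φ2→rain] = [0, 0, 0, 0]
r3 m[sprk→φ0] = [0, 1, 0, 0]
r3 m[sprk→φ1] = [4, 4, 1, 0]
r3 m[sun→φ2] = [0, 0, 0, 0]
r3 m[wet→φ0] = [0, 0, 0, 0]
r3 m[rain→φ1] = [0, 0, 0, 0]
r3 m[rain→φ2] = [0, 3, 0, 0]
r4 m[φ0→sprk] = [4, 4, 1, 0]
r4 m[φ0→wet] = [0, 2, 3, 1]
r4 m[φ1→sprk] = [0, 1, 0, 0]
r4 m[φ1→rain] = [1, 4, 0, 4]
r4 m[φ2→sun] = [0, 0, 0, 3]
r4 m[φ2→rain] = [0, 0, 0, 0]
r4 m[sprk→φ0] = [0, 1, 0, 0]
r4 m[sprk→φ1] = [4, 4, 1, 0]
r4 m[sun→φ2] = [0, 0, 0, 0]
r4 m[wet→φ0] = [0, 0, 0, 0]
r4 m[rain→φ1] = [0, 0, 0, 0]
r4 m[rain→φ2] = [1, 4, 0, 4]
r5 m[φ0→sprk] = [4, 4, 1, 0]
r5 m[φ0→wet] = [0, 2, 3, 1]
r5 m[φ1→sprk] = [0, 1, 0, 0]
r5 m[φ1→rain] = [1, 4, 0, 4]
r5 m[φ2→sun] = [0, 1, 4, 4]
r5 m[φ2→rain] = [0, 0, 0, 0]
r5 m[sprk→φ0] = [0, 1, 0, 0]
r5 m[sprk→φ1] = [4, 4, 1, 0]
r5 m[sun→φ2] = [0, 0, 0, 0]
r5 m[wet→φ0] = [0, 0, 0, 0]
r5 m[rain→φ1] = [0, 0, 0, 0]
r5 m[rain→φ2] = [1, 4, 0, 4]
r6 m[φ0→sprk] = [4, 4, 1, 0]
r6 m[φ0→wet] = [0, 2, 3, 1]
r6 m[φ1→sprk] = [0, 1, 0, 0]
r6 m[φ1→rain] = [1, 4, 0, 4]
r6 m[φ2→sun] = [0, 1, 4, 4]
r6 m[φ2→rain] = [0, 0, 0, 0]
r6 m[sprk→φ0] = [0, 1, 0, 0]
r6 m[sprk→φ1] = [4, 4, 1, 0]
r6 m[sun→φ2] = [0, 0, 0, 0]
r6 m[wet→φ0] = [0, 0, 0, 0]
r6 m[rain→φ1] = [0, 0, 0, 0]
r6 m[rain→φ2] = [1, 4, 0, 4]
fixed point reached at round 6
b[sun] = ⊗ incoming = [0, 1, 4, 4]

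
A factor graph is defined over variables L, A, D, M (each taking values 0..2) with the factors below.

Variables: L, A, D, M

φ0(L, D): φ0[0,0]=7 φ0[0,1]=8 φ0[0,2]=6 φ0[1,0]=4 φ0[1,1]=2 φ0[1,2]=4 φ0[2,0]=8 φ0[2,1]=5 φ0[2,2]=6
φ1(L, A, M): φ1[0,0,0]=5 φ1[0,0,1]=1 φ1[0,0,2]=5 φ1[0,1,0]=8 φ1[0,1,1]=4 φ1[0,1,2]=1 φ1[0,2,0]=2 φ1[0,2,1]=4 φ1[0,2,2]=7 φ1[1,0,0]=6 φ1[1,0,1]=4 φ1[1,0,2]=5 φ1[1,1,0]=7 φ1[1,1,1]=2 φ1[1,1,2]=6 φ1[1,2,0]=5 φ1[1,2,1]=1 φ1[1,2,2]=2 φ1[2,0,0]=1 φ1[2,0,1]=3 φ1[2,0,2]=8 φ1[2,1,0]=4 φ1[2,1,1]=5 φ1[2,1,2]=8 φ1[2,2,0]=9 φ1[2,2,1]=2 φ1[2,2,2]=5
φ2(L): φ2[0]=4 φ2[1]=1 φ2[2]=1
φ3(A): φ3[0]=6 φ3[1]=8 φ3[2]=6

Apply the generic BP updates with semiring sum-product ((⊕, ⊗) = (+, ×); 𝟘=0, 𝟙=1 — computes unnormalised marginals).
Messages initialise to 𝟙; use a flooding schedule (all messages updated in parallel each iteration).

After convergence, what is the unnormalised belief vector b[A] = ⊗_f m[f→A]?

b[A] = [7812, 12520, 8856]

init: all messages = 𝟙 over 3 values
r1 m[φ0→L] = [21, 10, 19]
r1 m[φ0→D] = [19, 15, 16]
r1 m[φ1→L] = [37, 38, 45]
r1 m[φ1→A] = [38, 45, 37]
r1 m[φ1→M] = [47, 26, 47]
r1 m[φ2→L] = [4, 1, 1]
r1 m[φ3→A] = [6, 8, 6]
r1 m[L→φ0] = [1, 1, 1]
r1 m[L→φ1] = [1, 1, 1]
r1 m[L→φ2] = [1, 1, 1]
r1 m[A→φ1] = [1, 1, 1]
r1 m[A→φ3] = [1, 1, 1]
r1 m[D→φ0] = [1, 1, 1]
r1 m[M→φ1] = [1, 1, 1]
r2 m[φ0→L] = [21, 10, 19]
r2 m[φ0→D] = [19, 15, 16]
r2 m[φ1→L] = [37, 38, 45]
r2 m[φ1→A] = [38, 45, 37]
r2 m[φ1→M] = [47, 26, 47]
r2 m[φ2→L] = [4, 1, 1]
r2 m[φ3→A] = [6, 8, 6]
r2 m[L→φ0] = [148, 38, 45]
r2 m[L→φ1] = [84, 10, 19]
r2 m[L→φ2] = [777, 380, 855]
r2 m[A→φ1] = [6, 8, 6]
r2 m[A→φ3] = [38, 45, 37]
r2 m[D→φ0] = [1, 1, 1]
r2 m[M→φ1] = [1, 1, 1]
r3 m[φ0→L] = [21, 10, 19]
r3 m[φ0→D] = [1548, 1485, 1310]
r3 m[φ1→L] = [248, 258, 304]
r3 m[φ1→A] = [1302, 1565, 1476]
r3 m[φ1→M] = [11872, 6998, 10318]
r3 m[φ2→L] = [4, 1, 1]
r3 m[φ3→A] = [6, 8, 6]
r3 m[L→φ0] = [148, 38, 45]
r3 m[L→φ1] = [84, 10, 19]
r3 m[L→φ2] = [777, 380, 855]
r3 m[A→φ1] = [6, 8, 6]
r3 m[A→φ3] = [38, 45, 37]
r3 m[D→φ0] = [1, 1, 1]
r3 m[M→φ1] = [1, 1, 1]
r4 m[φ0→L] = [21, 10, 19]
r4 m[φ0→D] = [1548, 1485, 1310]
r4 m[φ1→L] = [248, 258, 304]
r4 m[φ1→A] = [1302, 1565, 1476]
r4 m[φ1→M] = [11872, 6998, 10318]
r4 m[φ2→L] = [4, 1, 1]
r4 m[φ3→A] = [6, 8, 6]
r4 m[L→φ0] = [992, 258, 304]
r4 m[L→φ1] = [84, 10, 19]
r4 m[L→φ2] = [5208, 2580, 5776]
r4 m[A→φ1] = [6, 8, 6]
r4 m[A→φ3] = [1302, 1565, 1476]
r4 m[D→φ0] = [1, 1, 1]
r4 m[M→φ1] = [1, 1, 1]
r5 m[φ0→L] = [21, 10, 19]
r5 m[φ0→D] = [10408, 9972, 8808]
r5 m[φ1→L] = [248, 258, 304]
r5 m[φ1→A] = [1302, 1565, 1476]
r5 m[φ1→M] = [11872, 6998, 10318]
r5 m[φ2→L] = [4, 1, 1]
r5 m[φ3→A] = [6, 8, 6]
r5 m[L→φ0] = [992, 258, 304]
r5 m[L→φ1] = [84, 10, 19]
r5 m[L→φ2] = [5208, 2580, 5776]
r5 m[A→φ1] = [6, 8, 6]
r5 m[A→φ3] = [1302, 1565, 1476]
r5 m[D→φ0] = [1, 1, 1]
r5 m[M→φ1] = [1, 1, 1]
r6 m[φ0→L] = [21, 10, 19]
r6 m[φ0→D] = [10408, 9972, 8808]
r6 m[φ1→L] = [248, 258, 304]
r6 m[φ1→A] = [1302, 1565, 1476]
r6 m[φ1→M] = [11872, 6998, 10318]
r6 m[φ2→L] = [4, 1, 1]
r6 m[φ3→A] = [6, 8, 6]
r6 m[L→φ0] = [992, 258, 304]
r6 m[L→φ1] = [84, 10, 19]
r6 m[L→φ2] = [5208, 2580, 5776]
r6 m[A→φ1] = [6, 8, 6]
r6 m[A→φ3] = [1302, 1565, 1476]
r6 m[D→φ0] = [1, 1, 1]
r6 m[M→φ1] = [1, 1, 1]
fixed point reached at round 6
b[A] = ⊗ incoming = [7812, 12520, 8856]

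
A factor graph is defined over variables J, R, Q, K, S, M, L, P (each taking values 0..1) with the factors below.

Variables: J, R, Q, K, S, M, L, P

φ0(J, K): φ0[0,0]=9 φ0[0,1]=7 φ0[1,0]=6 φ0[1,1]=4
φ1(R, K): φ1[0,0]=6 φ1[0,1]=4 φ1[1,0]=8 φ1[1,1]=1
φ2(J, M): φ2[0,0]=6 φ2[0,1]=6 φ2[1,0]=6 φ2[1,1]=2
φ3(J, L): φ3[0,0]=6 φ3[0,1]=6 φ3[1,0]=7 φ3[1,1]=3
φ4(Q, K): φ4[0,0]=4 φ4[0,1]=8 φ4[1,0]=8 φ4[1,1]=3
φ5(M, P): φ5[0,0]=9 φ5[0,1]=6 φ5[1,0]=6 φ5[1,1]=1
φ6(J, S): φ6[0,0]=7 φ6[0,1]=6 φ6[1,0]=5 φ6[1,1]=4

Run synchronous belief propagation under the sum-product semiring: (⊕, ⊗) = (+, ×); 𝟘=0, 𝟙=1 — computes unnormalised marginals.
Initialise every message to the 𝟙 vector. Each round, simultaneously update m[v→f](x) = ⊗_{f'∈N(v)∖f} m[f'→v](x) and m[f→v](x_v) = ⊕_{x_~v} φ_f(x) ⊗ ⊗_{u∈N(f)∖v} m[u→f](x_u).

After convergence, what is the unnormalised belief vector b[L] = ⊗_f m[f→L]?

init: all messages = 𝟙 over 2 values
r1 m[φ0→J] = [16, 10]
r1 m[φ0→K] = [15, 11]
r1 m[φ1→R] = [10, 9]
r1 m[φ1→K] = [14, 5]
r1 m[φ2→J] = [12, 8]
r1 m[φ2→M] = [12, 8]
r1 m[φ3→J] = [12, 10]
r1 m[φ3→L] = [13, 9]
r1 m[φ4→Q] = [12, 11]
r1 m[φ4→K] = [12, 11]
r1 m[φ5→M] = [15, 7]
r1 m[φ5→P] = [15, 7]
r1 m[φ6→J] = [13, 9]
r1 m[φ6→S] = [12, 10]
r1 m[J→φ0] = [1, 1]
r1 m[J→φ2] = [1, 1]
r1 m[J→φ3] = [1, 1]
r1 m[J→φ6] = [1, 1]
r1 m[R→φ1] = [1, 1]
r1 m[Q→φ4] = [1, 1]
r1 m[K→φ0] = [1, 1]
r1 m[K→φ1] = [1, 1]
r1 m[K→φ4] = [1, 1]
r1 m[S→φ6] = [1, 1]
r1 m[M→φ2] = [1, 1]
r1 m[M→φ5] = [1, 1]
r1 m[L→φ3] = [1, 1]
r1 m[P→φ5] = [1, 1]
r2 m[φ0→J] = [16, 10]
r2 m[φ0→K] = [15, 11]
r2 m[φ1→R] = [10, 9]
r2 m[φ1→K] = [14, 5]
r2 m[φ2→J] = [12, 8]
r2 m[φ2→M] = [12, 8]
r2 m[φ3→J] = [12, 10]
r2 m[φ3→L] = [13, 9]
r2 m[φ4→Q] = [12, 11]
r2 m[φ4→K] = [12, 11]
r2 m[φ5→M] = [15, 7]
r2 m[φ5→P] = [15, 7]
r2 m[φ6→J] = [13, 9]
r2 m[φ6→S] = [12, 10]
r2 m[J→φ0] = [1872, 720]
r2 m[J→φ2] = [2496, 900]
r2 m[J→φ3] = [2496, 720]
r2 m[J→φ6] = [2304, 800]
r2 m[R→φ1] = [1, 1]
r2 m[Q→φ4] = [1, 1]
r2 m[K→φ0] = [168, 55]
r2 m[K→φ1] = [180, 121]
r2 m[K→φ4] = [210, 55]
r2 m[S→φ6] = [1, 1]
r2 m[M→φ2] = [15, 7]
r2 m[M→φ5] = [12, 8]
r2 m[L→φ3] = [1, 1]
r2 m[P→φ5] = [1, 1]
r3 m[φ0→J] = [1897, 1228]
r3 m[φ0→K] = [21168, 15984]
r3 m[φ1→R] = [1564, 1561]
r3 m[φ1→K] = [14, 5]
r3 m[φ2→J] = [132, 104]
r3 m[φ2→M] = [20376, 16776]
r3 m[φ3→J] = [12, 10]
r3 m[φ3→L] = [20016, 17136]
r3 m[φ4→Q] = [1280, 1845]
r3 m[φ4→K] = [12, 11]
r3 m[φ5→M] = [15, 7]
r3 m[φ5→P] = [156, 80]
r3 m[φ6→J] = [13, 9]
r3 m[φ6→S] = [20128, 17024]
r3 m[J→φ0] = [1872, 720]
r3 m[J→φ2] = [2496, 900]
r3 m[J→φ3] = [2496, 720]
r3 m[J→φ6] = [2304, 800]
r3 m[R→φ1] = [1, 1]
r3 m[Q→φ4] = [1, 1]
r3 m[K→φ0] = [168, 55]
r3 m[K→φ1] = [180, 121]
r3 m[K→φ4] = [210, 55]
r3 m[S→φ6] = [1, 1]
r3 m[M→φ2] = [15, 7]
r3 m[M→φ5] = [12, 8]
r3 m[L→φ3] = [1, 1]
r3 m[P→φ5] = [1, 1]
r4 m[φ0→J] = [1897, 1228]
r4 m[φ0→K] = [21168, 15984]
r4 m[φ1→R] = [1564, 1561]
r4 m[φ1→K] = [14, 5]
r4 m[φ2→J] = [132, 104]
r4 m[φ2→M] = [20376, 16776]
r4 m[φ3→J] = [12, 10]
r4 m[φ3→L] = [20016, 17136]
r4 m[φ4→Q] = [1280, 1845]
r4 m[φ4→K] = [12, 11]
r4 m[φ5→M] = [15, 7]
r4 m[φ5→P] = [156, 80]
r4 m[φ6→J] = [13, 9]
r4 m[φ6→S] = [20128, 17024]
r4 m[J→φ0] = [20592, 9360]
r4 m[J→φ2] = [295932, 110520]
r4 m[J→φ3] = [3255252, 1149408]
r4 m[J→φ6] = [3004848, 1277120]
r4 m[R→φ1] = [1, 1]
r4 m[Q→φ4] = [1, 1]
r4 m[K→φ0] = [168, 55]
r4 m[K→φ1] = [254016, 175824]
r4 m[K→φ4] = [296352, 79920]
r4 m[S→φ6] = [1, 1]
r4 m[M→φ2] = [15, 7]
r4 m[M→φ5] = [20376, 16776]
r4 m[L→φ3] = [1, 1]
r4 m[P→φ5] = [1, 1]
r5 m[φ0→J] = [1897, 1228]
r5 m[φ0→K] = [241488, 181584]
r5 m[φ1→R] = [2227392, 2207952]
r5 m[φ1→K] = [14, 5]
r5 m[φ2→J] = [132, 104]
r5 m[φ2→M] = [2438712, 1996632]
r5 m[φ3→J] = [12, 10]
r5 m[φ3→L] = [27577368, 22979736]
r5 m[φ4→Q] = [1824768, 2610576]
r5 m[φ4→K] = [12, 11]
r5 m[φ5→M] = [15, 7]
r5 m[φ5→P] = [284040, 139032]
r5 m[φ6→J] = [13, 9]
r5 m[φ6→S] = [27419536, 23137568]
r5 m[J→φ0] = [20592, 9360]
r5 m[J→φ2] = [295932, 110520]
r5 m[J→φ3] = [3255252, 1149408]
r5 m[J→φ6] = [3004848, 1277120]
r5 m[R→φ1] = [1, 1]
r5 m[Q→φ4] = [1, 1]
r5 m[K→φ0] = [168, 55]
r5 m[K→φ1] = [254016, 175824]
r5 m[K→φ4] = [296352, 79920]
r5 m[S→φ6] = [1, 1]
r5 m[M→φ2] = [15, 7]
r5 m[M→φ5] = [20376, 16776]
r5 m[L→φ3] = [1, 1]
r5 m[P→φ5] = [1, 1]
r6 m[φ0→J] = [1897, 1228]
r6 m[φ0→K] = [241488, 181584]
r6 m[φ1→R] = [2227392, 2207952]
r6 m[φ1→K] = [14, 5]
r6 m[φ2→J] = [132, 104]
r6 m[φ2→M] = [2438712, 1996632]
r6 m[φ3→J] = [12, 10]
r6 m[φ3→L] = [27577368, 22979736]
r6 m[φ4→Q] = [1824768, 2610576]
r6 m[φ4→K] = [12, 11]
r6 m[φ5→M] = [15, 7]
r6 m[φ5→P] = [284040, 139032]
r6 m[φ6→J] = [13, 9]
r6 m[φ6→S] = [27419536, 23137568]
r6 m[J→φ0] = [20592, 9360]
r6 m[J→φ2] = [295932, 110520]
r6 m[J→φ3] = [3255252, 1149408]
r6 m[J→φ6] = [3004848, 1277120]
r6 m[R→φ1] = [1, 1]
r6 m[Q→φ4] = [1, 1]
r6 m[K→φ0] = [168, 55]
r6 m[K→φ1] = [2897856, 1997424]
r6 m[K→φ4] = [3380832, 907920]
r6 m[S→φ6] = [1, 1]
r6 m[M→φ2] = [15, 7]
r6 m[M→φ5] = [2438712, 1996632]
r6 m[L→φ3] = [1, 1]
r6 m[P→φ5] = [1, 1]
r7 m[φ0→J] = [1897, 1228]
r7 m[φ0→K] = [241488, 181584]
r7 m[φ1→R] = [25376832, 25180272]
r7 m[φ1→K] = [14, 5]
r7 m[φ2→J] = [132, 104]
r7 m[φ2→M] = [2438712, 1996632]
r7 m[φ3→J] = [12, 10]
r7 m[φ3→L] = [27577368, 22979736]
r7 m[φ4→Q] = [20786688, 29770416]
r7 m[φ4→K] = [12, 11]
r7 m[φ5→M] = [15, 7]
r7 m[φ5→P] = [33928200, 16628904]
r7 m[φ6→J] = [13, 9]
r7 m[φ6→S] = [27419536, 23137568]
r7 m[J→φ0] = [20592, 9360]
r7 m[J→φ2] = [295932, 110520]
r7 m[J→φ3] = [3255252, 1149408]
r7 m[J→φ6] = [3004848, 1277120]
r7 m[R→φ1] = [1, 1]
r7 m[Q→φ4] = [1, 1]
r7 m[K→φ0] = [168, 55]
r7 m[K→φ1] = [2897856, 1997424]
r7 m[K→φ4] = [3380832, 907920]
r7 m[S→φ6] = [1, 1]
r7 m[M→φ2] = [15, 7]
r7 m[M→φ5] = [2438712, 1996632]
r7 m[L→φ3] = [1, 1]
r7 m[P→φ5] = [1, 1]
r8 m[φ0→J] = [1897, 1228]
r8 m[φ0→K] = [241488, 181584]
r8 m[φ1→R] = [25376832, 25180272]
r8 m[φ1→K] = [14, 5]
r8 m[φ2→J] = [132, 104]
r8 m[φ2→M] = [2438712, 1996632]
r8 m[φ3→J] = [12, 10]
r8 m[φ3→L] = [27577368, 22979736]
r8 m[φ4→Q] = [20786688, 29770416]
r8 m[φ4→K] = [12, 11]
r8 m[φ5→M] = [15, 7]
r8 m[φ5→P] = [33928200, 16628904]
r8 m[φ6→J] = [13, 9]
r8 m[φ6→S] = [27419536, 23137568]
r8 m[J→φ0] = [20592, 9360]
r8 m[J→φ2] = [295932, 110520]
r8 m[J→φ3] = [3255252, 1149408]
r8 m[J→φ6] = [3004848, 1277120]
r8 m[R→φ1] = [1, 1]
r8 m[Q→φ4] = [1, 1]
r8 m[K→φ0] = [168, 55]
r8 m[K→φ1] = [2897856, 1997424]
r8 m[K→φ4] = [3380832, 907920]
r8 m[S→φ6] = [1, 1]
r8 m[M→φ2] = [15, 7]
r8 m[M→φ5] = [2438712, 1996632]
r8 m[L→φ3] = [1, 1]
r8 m[P→φ5] = [1, 1]
fixed point reached at round 8
b[L] = ⊗ incoming = [27577368, 22979736]

b[L] = [27577368, 22979736]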